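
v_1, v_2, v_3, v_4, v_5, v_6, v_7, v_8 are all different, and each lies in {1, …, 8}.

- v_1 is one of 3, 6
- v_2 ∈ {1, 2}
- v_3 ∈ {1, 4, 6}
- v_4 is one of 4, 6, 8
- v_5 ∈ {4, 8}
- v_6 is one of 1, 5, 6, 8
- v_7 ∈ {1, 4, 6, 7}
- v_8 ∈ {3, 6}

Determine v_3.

The 8 variables draw from only 8 values {1, 2, 3, 4, 5, 6, 7, 8}, so each is used; only v_2 can be 2, hence v_2 = 2.
The 7 still-open variables together cover exactly {1, 3, 4, 5, 6, 7, 8} — 7 values for 7 variables — and 5 appears only in v_6's list, so v_6 = 5.
The 6 still-open variables together cover exactly {1, 3, 4, 6, 7, 8} — 6 values for 6 variables — and 7 appears only in v_7's list, so v_7 = 7.
The 5 still-open variables draw from only 5 values {1, 3, 4, 6, 8}, so each is used; only v_3 can be 1, hence v_3 = 1.

1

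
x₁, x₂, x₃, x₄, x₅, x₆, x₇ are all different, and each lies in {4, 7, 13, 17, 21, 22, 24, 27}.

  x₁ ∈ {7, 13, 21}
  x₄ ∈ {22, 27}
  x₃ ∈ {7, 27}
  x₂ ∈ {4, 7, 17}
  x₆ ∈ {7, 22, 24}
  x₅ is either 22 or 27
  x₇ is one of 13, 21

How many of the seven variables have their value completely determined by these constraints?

x₄ and x₅ share exactly the 2 values {22, 27}; by pigeonhole those values go to them, so strike 22, 27 from x₃, x₆.
x₃ must be 7 (only option left). So x₁, x₂, x₆ can't be 7.
x₆'s domain is down to {24}, so x₆ = 24.
Determined: x₃=7, x₆=24. The other variables each still have more than one consistent value. That makes 2.

2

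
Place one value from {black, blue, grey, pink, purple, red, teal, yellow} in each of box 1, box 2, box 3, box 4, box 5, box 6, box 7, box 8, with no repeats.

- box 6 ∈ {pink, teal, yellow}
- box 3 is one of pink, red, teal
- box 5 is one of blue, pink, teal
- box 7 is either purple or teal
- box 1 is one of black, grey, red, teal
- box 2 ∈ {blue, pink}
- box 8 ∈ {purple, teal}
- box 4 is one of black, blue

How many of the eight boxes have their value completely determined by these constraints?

4

Among the 8 variables, grey fits only box 1 (and all 8 values in {black, blue, grey, pink, purple, red, teal, yellow} must be used), so box 1 = grey.
Among the 7 still-open variables, black fits only box 4 (and all 7 values in {black, blue, pink, purple, red, teal, yellow} must be used), so box 4 = black.
The 6 still-open variables draw from only 6 values {blue, pink, purple, red, teal, yellow}, so each is used; only box 3 can be red, hence box 3 = red.
Among the 5 still-open variables, yellow fits only box 6 (and all 5 values in {blue, pink, purple, teal, yellow} must be used), so box 6 = yellow.
The 2 variables box 7 and box 8 are confined to {purple, teal}, which locks those values in; drop them from box 5.
Determined: box 1=grey, box 3=red, box 4=black, box 6=yellow. The other boxes each still have more than one consistent value. That makes 4.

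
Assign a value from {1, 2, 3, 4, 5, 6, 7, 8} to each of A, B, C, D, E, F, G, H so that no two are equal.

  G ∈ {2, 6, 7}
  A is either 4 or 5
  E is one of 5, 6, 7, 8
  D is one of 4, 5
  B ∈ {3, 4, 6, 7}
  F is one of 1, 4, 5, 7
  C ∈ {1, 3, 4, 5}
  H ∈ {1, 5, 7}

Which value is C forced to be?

3

Among the 8 variables, 2 fits only G (and all 8 values in {1, 2, 3, 4, 5, 6, 7, 8} must be used), so G = 2.
Among the 7 still-open variables, 8 fits only E (and all 7 values in {1, 3, 4, 5, 6, 7, 8} must be used), so E = 8.
The 6 still-open variables draw from only 6 values {1, 3, 4, 5, 6, 7}, so each is used; only B can be 6, hence B = 6.
The 5 still-open variables together cover exactly {1, 3, 4, 5, 7} — 5 values for 5 variables — and 3 appears only in C's list, so C = 3.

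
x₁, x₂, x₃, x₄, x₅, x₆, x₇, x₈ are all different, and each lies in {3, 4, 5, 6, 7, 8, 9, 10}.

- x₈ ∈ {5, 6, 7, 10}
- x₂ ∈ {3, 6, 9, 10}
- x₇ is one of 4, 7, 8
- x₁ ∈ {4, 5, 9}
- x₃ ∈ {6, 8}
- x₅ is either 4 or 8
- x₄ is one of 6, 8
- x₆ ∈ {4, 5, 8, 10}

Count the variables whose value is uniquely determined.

4

Among the 8 variables, 3 fits only x₂ (and all 8 values in {3, 4, 5, 6, 7, 8, 9, 10} must be used), so x₂ = 3.
The 7 still-open variables draw from only 7 values {4, 5, 6, 7, 8, 9, 10}, so each is used; only x₁ can be 9, hence x₁ = 9.
x₃ and x₄ share exactly the 2 values {6, 8}; by pigeonhole those values go to them, so strike 6, 8 from x₅, x₆, x₇, x₈.
x₅'s domain is down to {4}, so x₅ = 4. So x₆, x₇ can't be 4.
x₇'s domain is down to {7}, so x₇ = 7. So x₈ can't be 7.
Determined: x₁=9, x₂=3, x₅=4, x₇=7. The other variables each still have more than one consistent value. That makes 4.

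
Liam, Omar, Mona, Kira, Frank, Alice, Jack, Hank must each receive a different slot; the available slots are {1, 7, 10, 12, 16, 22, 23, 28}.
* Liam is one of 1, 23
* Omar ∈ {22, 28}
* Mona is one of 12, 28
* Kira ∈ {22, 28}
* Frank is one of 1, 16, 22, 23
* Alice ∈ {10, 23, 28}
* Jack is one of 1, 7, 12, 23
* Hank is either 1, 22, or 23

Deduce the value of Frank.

The 8 variables together cover exactly {1, 7, 10, 12, 16, 22, 23, 28} — 8 values for 8 variables — and 7 appears only in Jack's list, so Jack = 7.
The 7 still-open variables draw from only 7 values {1, 10, 12, 16, 22, 23, 28}, so each is used; only Alice can be 10, hence Alice = 10.
The 6 still-open variables draw from only 6 values {1, 12, 16, 22, 23, 28}, so each is used; only Mona can be 12, hence Mona = 12.
The 5 still-open variables draw from only 5 values {1, 16, 22, 23, 28}, so each is used; only Frank can be 16, hence Frank = 16.

16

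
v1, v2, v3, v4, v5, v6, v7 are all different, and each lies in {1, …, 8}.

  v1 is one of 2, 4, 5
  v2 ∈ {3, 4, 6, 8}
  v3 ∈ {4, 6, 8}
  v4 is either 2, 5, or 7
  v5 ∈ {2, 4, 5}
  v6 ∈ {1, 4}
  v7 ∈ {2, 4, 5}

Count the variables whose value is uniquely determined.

2

v1, v5, v7 between them cover only {2, 4, 5} — a naked triple. Remove those values from v2, v3, v4, v6.
v4's domain is down to {7}, so v4 = 7.
That leaves v6 = 1.
Determined: v4=7, v6=1. The other variables each still have more than one consistent value. That makes 2.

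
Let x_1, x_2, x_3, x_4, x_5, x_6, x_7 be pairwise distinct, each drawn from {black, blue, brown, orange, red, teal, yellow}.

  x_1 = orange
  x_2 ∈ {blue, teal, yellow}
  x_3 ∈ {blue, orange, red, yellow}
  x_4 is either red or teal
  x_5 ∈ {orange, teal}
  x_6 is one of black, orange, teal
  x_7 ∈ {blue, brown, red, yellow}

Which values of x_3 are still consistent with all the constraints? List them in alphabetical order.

x_1 has just one choice, so x_1 = orange. Remove orange from x_3, x_5, x_6.
That leaves x_5 = teal. So x_2, x_4, x_6 can't be teal.
x_6 has just one choice, so x_6 = black.
x_4 has just one choice, so x_4 = red. Eliminate red elsewhere: x_3, x_7.
Among the 3 still-open variables, brown fits only x_7 (and all 3 values in {blue, brown, yellow} must be used), so x_7 = brown.
No further eliminations apply; x_3 can still be any of blue, yellow.

blue, yellow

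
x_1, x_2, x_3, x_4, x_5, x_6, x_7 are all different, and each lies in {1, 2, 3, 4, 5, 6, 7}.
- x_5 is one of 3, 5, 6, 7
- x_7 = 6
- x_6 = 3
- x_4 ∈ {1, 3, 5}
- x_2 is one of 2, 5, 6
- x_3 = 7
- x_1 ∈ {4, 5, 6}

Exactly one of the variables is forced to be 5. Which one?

x_3 must be 7 (only option left). Remove 7 from x_5.
x_6 has just one choice, so x_6 = 3. Eliminate 3 elsewhere: x_4, x_5.
x_7 has just one choice, so x_7 = 6. So x_1, x_2, x_5 can't be 6.

x_5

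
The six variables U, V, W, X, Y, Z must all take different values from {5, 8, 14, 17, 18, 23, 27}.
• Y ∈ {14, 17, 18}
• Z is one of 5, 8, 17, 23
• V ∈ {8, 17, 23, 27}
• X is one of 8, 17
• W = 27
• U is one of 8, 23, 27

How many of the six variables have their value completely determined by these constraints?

2

W's domain is down to {27}, so W = 27. Eliminate 27 elsewhere: U, V.
U, V, X share exactly the 3 values {8, 17, 23}; by pigeonhole those values go to them, so strike 8, 17, 23 from Y, Z.
That leaves Z = 5.
Determined: W=27, Z=5. The other variables each still have more than one consistent value. That makes 2.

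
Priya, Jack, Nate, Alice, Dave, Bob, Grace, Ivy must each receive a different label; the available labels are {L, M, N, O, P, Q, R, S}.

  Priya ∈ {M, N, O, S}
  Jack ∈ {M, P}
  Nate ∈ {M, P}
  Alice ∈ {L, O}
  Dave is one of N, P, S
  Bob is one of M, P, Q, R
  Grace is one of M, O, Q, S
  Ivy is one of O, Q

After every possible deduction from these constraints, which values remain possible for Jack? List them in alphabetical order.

Among the 8 variables, L fits only Alice (and all 8 values in {L, M, N, O, P, Q, R, S} must be used), so Alice = L.
The 7 still-open variables draw from only 7 values {M, N, O, P, Q, R, S}, so each is used; only Bob can be R, hence Bob = R.
Jack and Nate between them cover only {M, P} — a naked pair. Remove those values from Priya, Dave, Grace.
No further eliminations apply; Jack can still be any of M, P.

M, P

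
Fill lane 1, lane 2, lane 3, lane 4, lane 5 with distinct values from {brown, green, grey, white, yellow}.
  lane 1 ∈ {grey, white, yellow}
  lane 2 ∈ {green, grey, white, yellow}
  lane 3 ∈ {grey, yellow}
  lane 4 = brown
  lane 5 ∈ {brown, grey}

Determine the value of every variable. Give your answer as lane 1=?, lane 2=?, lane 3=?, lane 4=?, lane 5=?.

lane 1=white, lane 2=green, lane 3=yellow, lane 4=brown, lane 5=grey

lane 4 has just one choice, so lane 4 = brown. Eliminate brown elsewhere: lane 5.
lane 5's domain is down to {grey}, so lane 5 = grey. Remove grey from lane 1, lane 2, lane 3.
That leaves lane 3 = yellow. Strike yellow from lane 1, lane 2.
lane 1's domain is down to {white}, so lane 1 = white. Strike white from lane 2.
That leaves lane 2 = green.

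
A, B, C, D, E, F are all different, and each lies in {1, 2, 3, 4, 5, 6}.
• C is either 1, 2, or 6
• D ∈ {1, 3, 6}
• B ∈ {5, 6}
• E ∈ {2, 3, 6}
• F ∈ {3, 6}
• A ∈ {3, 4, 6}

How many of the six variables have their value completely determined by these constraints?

2

The 6 variables draw from only 6 values {1, 2, 3, 4, 5, 6}, so each is used; only A can be 4, hence A = 4.
The 5 still-open variables together cover exactly {1, 2, 3, 5, 6} — 5 values for 5 variables — and 5 appears only in B's list, so B = 5.
Determined: A=4, B=5. The other variables each still have more than one consistent value. That makes 2.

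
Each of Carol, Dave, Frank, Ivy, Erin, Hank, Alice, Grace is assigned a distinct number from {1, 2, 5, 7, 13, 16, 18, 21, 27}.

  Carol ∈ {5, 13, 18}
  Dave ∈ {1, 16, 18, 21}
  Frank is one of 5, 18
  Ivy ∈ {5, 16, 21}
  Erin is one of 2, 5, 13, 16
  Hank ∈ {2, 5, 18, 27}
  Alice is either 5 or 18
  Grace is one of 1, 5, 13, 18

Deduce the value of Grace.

1

The 8 variables together cover exactly {1, 2, 5, 13, 16, 18, 21, 27} — 8 values for 8 variables — and 27 appears only in Hank's list, so Hank = 27.
Among the 7 still-open variables, 2 fits only Erin (and all 7 values in {1, 2, 5, 13, 16, 18, 21} must be used), so Erin = 2.
The 2 variables Frank and Alice are confined to {5, 18}, which locks those values in; drop them from Carol, Dave, Ivy, Grace.
Carol must be 13 (only option left). Eliminate 13 elsewhere: Grace.
So Grace = 1.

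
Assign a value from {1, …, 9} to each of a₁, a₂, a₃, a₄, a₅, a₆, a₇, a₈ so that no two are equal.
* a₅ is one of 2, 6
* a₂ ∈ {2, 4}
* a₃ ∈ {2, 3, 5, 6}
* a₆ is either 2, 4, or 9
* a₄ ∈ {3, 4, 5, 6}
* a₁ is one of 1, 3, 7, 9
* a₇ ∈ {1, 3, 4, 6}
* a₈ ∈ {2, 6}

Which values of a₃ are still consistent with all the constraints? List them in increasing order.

3, 5

The 8 variables together cover exactly {1, 2, 3, 4, 5, 6, 7, 9} — 8 values for 8 variables — and 7 appears only in a₁'s list, so a₁ = 7.
The 7 still-open variables draw from only 7 values {1, 2, 3, 4, 5, 6, 9}, so each is used; only a₇ can be 1, hence a₇ = 1.
The 6 still-open variables draw from only 6 values {2, 3, 4, 5, 6, 9}, so each is used; only a₆ can be 9, hence a₆ = 9.
The 2 variables a₅ and a₈ are confined to {2, 6}, which locks those values in; drop them from a₂, a₃, a₄.
That leaves a₂ = 4. Strike 4 from a₄.
No further eliminations apply; a₃ can still be any of 3, 5.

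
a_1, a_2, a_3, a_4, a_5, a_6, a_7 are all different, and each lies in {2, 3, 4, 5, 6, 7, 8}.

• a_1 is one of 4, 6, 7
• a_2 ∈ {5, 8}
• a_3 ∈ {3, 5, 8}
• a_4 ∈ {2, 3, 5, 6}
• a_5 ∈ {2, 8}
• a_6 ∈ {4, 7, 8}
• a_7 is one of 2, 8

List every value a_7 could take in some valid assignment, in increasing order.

2, 8

a_5 and a_7 share exactly the 2 values {2, 8}; by pigeonhole those values go to them, so strike 2, 8 from a_2, a_3, a_4, a_6.
a_2's domain is down to {5}, so a_2 = 5. So a_3, a_4 can't be 5.
a_3's domain is down to {3}, so a_3 = 3. Eliminate 3 elsewhere: a_4.
a_4 must be 6 (only option left). Eliminate 6 elsewhere: a_1.
No further eliminations apply; a_7 can still be any of 2, 8.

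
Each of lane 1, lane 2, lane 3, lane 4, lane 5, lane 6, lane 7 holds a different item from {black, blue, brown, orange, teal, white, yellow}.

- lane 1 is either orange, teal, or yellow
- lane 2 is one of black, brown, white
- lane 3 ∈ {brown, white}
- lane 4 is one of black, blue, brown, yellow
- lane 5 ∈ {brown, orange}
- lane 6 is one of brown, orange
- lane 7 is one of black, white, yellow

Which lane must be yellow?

The 7 variables together cover exactly {black, blue, brown, orange, teal, white, yellow} — 7 values for 7 variables — and blue appears only in lane 4's list, so lane 4 = blue.
Among the 6 still-open variables, teal fits only lane 1 (and all 6 values in {black, brown, orange, teal, white, yellow} must be used), so lane 1 = teal.
Among the 5 still-open variables, yellow fits only lane 7 (and all 5 values in {black, brown, orange, white, yellow} must be used), so lane 7 = yellow.

lane 7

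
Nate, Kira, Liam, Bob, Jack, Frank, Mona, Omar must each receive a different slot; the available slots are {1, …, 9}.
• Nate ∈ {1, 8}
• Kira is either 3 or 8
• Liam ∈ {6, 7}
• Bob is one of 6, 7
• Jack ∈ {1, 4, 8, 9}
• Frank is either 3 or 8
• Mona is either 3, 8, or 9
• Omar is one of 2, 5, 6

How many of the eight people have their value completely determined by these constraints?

3

Kira and Frank between them cover only {3, 8} — a naked pair. Remove those values from Nate, Jack, Mona.
Nate has just one choice, so Nate = 1. So Jack can't be 1.
Mona must be 9 (only option left). Eliminate 9 elsewhere: Jack.
Jack has just one choice, so Jack = 4.
Liam and Bob share exactly the 2 values {6, 7}; by pigeonhole those values go to them, so strike 6, 7 from Omar.
Determined: Nate=1, Jack=4, Mona=9. The other people each still have more than one consistent value. That makes 3.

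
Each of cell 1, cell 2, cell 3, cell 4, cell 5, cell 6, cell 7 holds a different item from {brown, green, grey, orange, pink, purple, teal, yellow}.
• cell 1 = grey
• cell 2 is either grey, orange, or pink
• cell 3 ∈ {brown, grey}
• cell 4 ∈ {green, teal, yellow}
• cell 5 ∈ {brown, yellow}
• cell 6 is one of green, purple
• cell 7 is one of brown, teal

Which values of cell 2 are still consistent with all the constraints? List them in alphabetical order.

cell 1 has just one choice, so cell 1 = grey. Strike grey from cell 2, cell 3.
cell 3 must be brown (only option left). Eliminate brown elsewhere: cell 5, cell 7.
That leaves cell 5 = yellow. So cell 4 can't be yellow.
That leaves cell 7 = teal. Strike teal from cell 4.
That leaves cell 4 = green. Strike green from cell 6.
cell 6 has just one choice, so cell 6 = purple.
No further eliminations apply; cell 2 can still be any of orange, pink.

orange, pink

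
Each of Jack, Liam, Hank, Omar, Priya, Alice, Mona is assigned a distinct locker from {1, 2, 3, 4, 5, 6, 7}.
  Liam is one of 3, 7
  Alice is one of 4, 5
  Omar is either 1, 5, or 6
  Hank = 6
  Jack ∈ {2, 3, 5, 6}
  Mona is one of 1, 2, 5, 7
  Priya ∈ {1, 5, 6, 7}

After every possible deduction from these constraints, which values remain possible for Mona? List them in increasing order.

1, 2, 5, 7

Hank must be 6 (only option left). Strike 6 from Jack, Omar, Priya.
Among the 6 still-open variables, 4 fits only Alice (and all 6 values in {1, 2, 3, 4, 5, 7} must be used), so Alice = 4.
No further eliminations apply; Mona can still be any of 1, 2, 5, 7.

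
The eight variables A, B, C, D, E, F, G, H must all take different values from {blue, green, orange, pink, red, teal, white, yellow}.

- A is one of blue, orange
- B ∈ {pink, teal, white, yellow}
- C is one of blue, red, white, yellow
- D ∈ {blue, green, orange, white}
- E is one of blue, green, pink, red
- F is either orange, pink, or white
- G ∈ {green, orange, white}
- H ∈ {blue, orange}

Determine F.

The 8 variables draw from only 8 values {blue, green, orange, pink, red, teal, white, yellow}, so each is used; only B can be teal, hence B = teal.
The 7 still-open variables draw from only 7 values {blue, green, orange, pink, red, white, yellow}, so each is used; only C can be yellow, hence C = yellow.
Among the 6 still-open variables, red fits only E (and all 6 values in {blue, green, orange, pink, red, white} must be used), so E = red.
Among the 5 still-open variables, pink fits only F (and all 5 values in {blue, green, orange, pink, white} must be used), so F = pink.

pink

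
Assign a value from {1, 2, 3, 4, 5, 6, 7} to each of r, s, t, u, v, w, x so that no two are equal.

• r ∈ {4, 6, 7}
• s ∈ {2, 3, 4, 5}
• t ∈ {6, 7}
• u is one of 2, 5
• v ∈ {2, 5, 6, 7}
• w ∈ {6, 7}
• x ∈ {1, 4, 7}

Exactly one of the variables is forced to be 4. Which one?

r

Among the 7 variables, 1 fits only x (and all 7 values in {1, 2, 3, 4, 5, 6, 7} must be used), so x = 1.
Among the 6 still-open variables, 3 fits only s (and all 6 values in {2, 3, 4, 5, 6, 7} must be used), so s = 3.
The 5 still-open variables together cover exactly {2, 4, 5, 6, 7} — 5 values for 5 variables — and 4 appears only in r's list, so r = 4.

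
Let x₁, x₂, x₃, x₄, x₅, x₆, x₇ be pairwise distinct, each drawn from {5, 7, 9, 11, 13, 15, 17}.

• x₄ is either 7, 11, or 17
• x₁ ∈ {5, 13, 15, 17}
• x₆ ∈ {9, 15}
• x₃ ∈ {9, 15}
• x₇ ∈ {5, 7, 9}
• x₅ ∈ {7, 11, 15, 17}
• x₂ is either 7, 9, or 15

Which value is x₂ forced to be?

Among the 7 variables, 13 fits only x₁ (and all 7 values in {5, 7, 9, 11, 13, 15, 17} must be used), so x₁ = 13.
The 6 still-open variables together cover exactly {5, 7, 9, 11, 15, 17} — 6 values for 6 variables — and 5 appears only in x₇'s list, so x₇ = 5.
x₃ and x₆ share exactly the 2 values {9, 15}; by pigeonhole those values go to them, so strike 9, 15 from x₂, x₅.
So x₂ = 7.

7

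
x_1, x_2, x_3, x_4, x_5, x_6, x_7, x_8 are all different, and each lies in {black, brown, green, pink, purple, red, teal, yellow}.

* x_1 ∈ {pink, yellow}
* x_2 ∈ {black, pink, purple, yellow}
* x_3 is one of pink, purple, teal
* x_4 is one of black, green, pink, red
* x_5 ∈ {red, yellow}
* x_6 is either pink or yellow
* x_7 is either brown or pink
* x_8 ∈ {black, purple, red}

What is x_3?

teal

The 8 variables draw from only 8 values {black, brown, green, pink, purple, red, teal, yellow}, so each is used; only x_7 can be brown, hence x_7 = brown.
Among the 7 still-open variables, green fits only x_4 (and all 7 values in {black, green, pink, purple, red, teal, yellow} must be used), so x_4 = green.
The 6 still-open variables together cover exactly {black, pink, purple, red, teal, yellow} — 6 values for 6 variables — and teal appears only in x_3's list, so x_3 = teal.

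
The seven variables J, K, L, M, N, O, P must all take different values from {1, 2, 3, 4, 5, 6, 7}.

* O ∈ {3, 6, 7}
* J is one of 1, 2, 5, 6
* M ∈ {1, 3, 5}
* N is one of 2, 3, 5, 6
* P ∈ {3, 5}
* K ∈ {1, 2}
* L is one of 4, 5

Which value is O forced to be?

The 7 variables draw from only 7 values {1, 2, 3, 4, 5, 6, 7}, so each is used; only L can be 4, hence L = 4.
Among the 6 still-open variables, 7 fits only O (and all 6 values in {1, 2, 3, 5, 6, 7} must be used), so O = 7.

7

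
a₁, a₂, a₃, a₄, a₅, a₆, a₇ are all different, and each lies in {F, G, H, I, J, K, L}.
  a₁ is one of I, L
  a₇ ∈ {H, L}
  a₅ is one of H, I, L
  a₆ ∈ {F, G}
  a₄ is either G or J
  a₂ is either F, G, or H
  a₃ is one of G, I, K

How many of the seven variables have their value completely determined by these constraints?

The 7 variables draw from only 7 values {F, G, H, I, J, K, L}, so each is used; only a₄ can be J, hence a₄ = J.
Among the 6 still-open variables, K fits only a₃ (and all 6 values in {F, G, H, I, K, L} must be used), so a₃ = K.
a₁, a₅, a₇ share exactly the 3 values {H, I, L}; by pigeonhole those values go to them, so strike H, I, L from a₂.
Determined: a₃=K, a₄=J. The other variables each still have more than one consistent value. That makes 2.

2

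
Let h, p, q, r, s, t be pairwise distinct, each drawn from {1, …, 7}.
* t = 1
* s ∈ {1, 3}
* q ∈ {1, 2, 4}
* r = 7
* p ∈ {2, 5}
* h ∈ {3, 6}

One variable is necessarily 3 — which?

s

r's domain is down to {7}, so r = 7.
t's domain is down to {1}, so t = 1. So q, s can't be 1.
So 3 goes to s.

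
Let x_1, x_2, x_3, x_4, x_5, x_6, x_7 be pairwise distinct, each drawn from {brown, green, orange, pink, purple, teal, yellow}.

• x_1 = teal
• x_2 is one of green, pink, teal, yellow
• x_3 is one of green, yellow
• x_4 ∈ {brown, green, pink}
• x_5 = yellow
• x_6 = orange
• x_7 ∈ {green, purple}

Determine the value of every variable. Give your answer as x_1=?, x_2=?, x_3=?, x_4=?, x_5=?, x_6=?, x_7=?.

x_1 has just one choice, so x_1 = teal. Remove teal from x_2.
x_5's domain is down to {yellow}, so x_5 = yellow. Strike yellow from x_2, x_3.
x_6 must be orange (only option left).
x_3 must be green (only option left). So x_2, x_4, x_7 can't be green.
x_7's domain is down to {purple}, so x_7 = purple.
x_2 must be pink (only option left). Remove pink from x_4.
x_4's domain is down to {brown}, so x_4 = brown.

x_1=teal, x_2=pink, x_3=green, x_4=brown, x_5=yellow, x_6=orange, x_7=purple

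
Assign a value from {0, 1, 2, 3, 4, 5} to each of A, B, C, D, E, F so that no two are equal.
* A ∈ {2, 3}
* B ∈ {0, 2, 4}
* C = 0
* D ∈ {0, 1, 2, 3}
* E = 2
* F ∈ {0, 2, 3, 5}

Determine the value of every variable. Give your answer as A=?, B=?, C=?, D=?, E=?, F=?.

C must be 0 (only option left). Strike 0 from B, D, F.
That leaves E = 2. Strike 2 from A, B, D, F.
A has just one choice, so A = 3. Remove 3 from D, F.
That leaves B = 4.
D has just one choice, so D = 1.
F's domain is down to {5}, so F = 5.

A=3, B=4, C=0, D=1, E=2, F=5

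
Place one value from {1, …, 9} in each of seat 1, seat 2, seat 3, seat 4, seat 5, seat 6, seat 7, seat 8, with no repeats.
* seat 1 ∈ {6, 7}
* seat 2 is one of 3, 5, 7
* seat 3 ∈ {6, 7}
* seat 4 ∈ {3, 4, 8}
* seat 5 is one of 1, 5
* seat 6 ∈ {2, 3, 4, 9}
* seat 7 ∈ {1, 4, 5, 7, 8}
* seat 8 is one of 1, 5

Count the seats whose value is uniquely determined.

1

seat 1 and seat 3 between them cover only {6, 7} — a naked pair. Remove those values from seat 2, seat 7.
seat 5 and seat 8 share exactly the 2 values {1, 5}; by pigeonhole those values go to them, so strike 1, 5 from seat 2, seat 7.
That leaves seat 2 = 3. Strike 3 from seat 4, seat 6.
seat 4 and seat 7 between them cover only {4, 8} — a naked pair. Remove those values from seat 6.
Determined: seat 2=3. The other seats each still have more than one consistent value. That makes 1.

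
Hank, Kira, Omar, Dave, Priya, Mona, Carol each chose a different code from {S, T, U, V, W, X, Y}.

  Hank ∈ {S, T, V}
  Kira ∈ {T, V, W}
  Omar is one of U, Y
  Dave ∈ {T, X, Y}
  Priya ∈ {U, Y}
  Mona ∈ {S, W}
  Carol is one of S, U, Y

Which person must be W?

Among the 7 variables, X fits only Dave (and all 7 values in {S, T, U, V, W, X, Y} must be used), so Dave = X.
The 2 variables Omar and Priya are confined to {U, Y}, which locks those values in; drop them from Carol.
Carol's domain is down to {S}, so Carol = S. So Hank, Mona can't be S.
So W goes to Mona.

Mona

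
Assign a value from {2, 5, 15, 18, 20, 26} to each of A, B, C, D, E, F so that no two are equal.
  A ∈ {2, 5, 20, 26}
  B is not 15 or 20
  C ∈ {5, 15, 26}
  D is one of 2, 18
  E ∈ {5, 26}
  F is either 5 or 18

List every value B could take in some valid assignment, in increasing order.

The 6 variables draw from only 6 values {2, 5, 15, 18, 20, 26}, so each is used; only C can be 15, hence C = 15.
Among the 5 still-open variables, 20 fits only A (and all 5 values in {2, 5, 18, 20, 26} must be used), so A = 20.
No further eliminations apply; B can still be any of 2, 5, 18, 26.

2, 5, 18, 26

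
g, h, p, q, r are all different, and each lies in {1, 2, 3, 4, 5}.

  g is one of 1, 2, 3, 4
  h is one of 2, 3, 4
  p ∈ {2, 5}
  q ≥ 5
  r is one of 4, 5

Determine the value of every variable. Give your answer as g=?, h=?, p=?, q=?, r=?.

q's domain is down to {5}, so q = 5. So p, r can't be 5.
r must be 4 (only option left). Eliminate 4 elsewhere: g, h.
p's domain is down to {2}, so p = 2. Remove 2 from g, h.
h has just one choice, so h = 3. Eliminate 3 elsewhere: g.
g has just one choice, so g = 1.

g=1, h=3, p=2, q=5, r=4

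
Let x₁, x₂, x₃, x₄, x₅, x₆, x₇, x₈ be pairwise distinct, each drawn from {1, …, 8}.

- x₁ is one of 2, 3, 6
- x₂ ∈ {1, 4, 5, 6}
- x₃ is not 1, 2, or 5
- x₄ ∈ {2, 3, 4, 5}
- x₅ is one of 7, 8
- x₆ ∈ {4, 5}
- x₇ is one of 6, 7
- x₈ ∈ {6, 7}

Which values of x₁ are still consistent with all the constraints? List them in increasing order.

The 8 variables together cover exactly {1, 2, 3, 4, 5, 6, 7, 8} — 8 values for 8 variables — and 1 appears only in x₂'s list, so x₂ = 1.
x₇ and x₈ between them cover only {6, 7} — a naked pair. Remove those values from x₁, x₃, x₅.
x₅'s domain is down to {8}, so x₅ = 8. Strike 8 from x₃.
No further eliminations apply; x₁ can still be any of 2, 3.

2, 3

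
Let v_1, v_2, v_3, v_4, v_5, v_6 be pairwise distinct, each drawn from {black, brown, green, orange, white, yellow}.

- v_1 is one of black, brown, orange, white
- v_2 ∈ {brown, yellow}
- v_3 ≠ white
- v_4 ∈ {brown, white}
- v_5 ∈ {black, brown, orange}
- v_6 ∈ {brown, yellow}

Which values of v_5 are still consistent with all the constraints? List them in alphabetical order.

black, orange

The 6 variables draw from only 6 values {black, brown, green, orange, white, yellow}, so each is used; only v_3 can be green, hence v_3 = green.
The 2 variables v_2 and v_6 are confined to {brown, yellow}, which locks those values in; drop them from v_1, v_4, v_5.
That leaves v_4 = white. Eliminate white elsewhere: v_1.
No further eliminations apply; v_5 can still be any of black, orange.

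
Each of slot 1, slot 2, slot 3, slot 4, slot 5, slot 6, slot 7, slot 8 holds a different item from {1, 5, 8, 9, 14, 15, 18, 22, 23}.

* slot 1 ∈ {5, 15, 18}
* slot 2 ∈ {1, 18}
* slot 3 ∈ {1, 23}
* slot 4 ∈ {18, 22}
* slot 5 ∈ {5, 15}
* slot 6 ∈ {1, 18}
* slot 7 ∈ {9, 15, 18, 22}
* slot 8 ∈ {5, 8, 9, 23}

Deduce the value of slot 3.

23

Among the 8 variables, 8 fits only slot 8 (and all 8 values in {1, 5, 8, 9, 15, 18, 22, 23} must be used), so slot 8 = 8.
Among the 7 still-open variables, 9 fits only slot 7 (and all 7 values in {1, 5, 9, 15, 18, 22, 23} must be used), so slot 7 = 9.
Among the 6 still-open variables, 22 fits only slot 4 (and all 6 values in {1, 5, 15, 18, 22, 23} must be used), so slot 4 = 22.
The 5 still-open variables draw from only 5 values {1, 5, 15, 18, 23}, so each is used; only slot 3 can be 23, hence slot 3 = 23.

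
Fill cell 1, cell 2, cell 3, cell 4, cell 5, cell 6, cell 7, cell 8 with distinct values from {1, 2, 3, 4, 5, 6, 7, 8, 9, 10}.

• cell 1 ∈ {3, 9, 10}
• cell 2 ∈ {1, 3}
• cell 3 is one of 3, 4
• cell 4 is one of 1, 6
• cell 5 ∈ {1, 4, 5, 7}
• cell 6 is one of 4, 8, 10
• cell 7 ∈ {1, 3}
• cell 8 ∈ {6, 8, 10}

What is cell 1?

9

cell 2 and cell 7 between them cover only {1, 3} — a naked pair. Remove those values from cell 1, cell 3, cell 4, cell 5.
cell 3 must be 4 (only option left). So cell 5, cell 6 can't be 4.
That leaves cell 4 = 6. Eliminate 6 elsewhere: cell 8.
cell 6 and cell 8 share exactly the 2 values {8, 10}; by pigeonhole those values go to them, so strike 8, 10 from cell 1.
So cell 1 = 9.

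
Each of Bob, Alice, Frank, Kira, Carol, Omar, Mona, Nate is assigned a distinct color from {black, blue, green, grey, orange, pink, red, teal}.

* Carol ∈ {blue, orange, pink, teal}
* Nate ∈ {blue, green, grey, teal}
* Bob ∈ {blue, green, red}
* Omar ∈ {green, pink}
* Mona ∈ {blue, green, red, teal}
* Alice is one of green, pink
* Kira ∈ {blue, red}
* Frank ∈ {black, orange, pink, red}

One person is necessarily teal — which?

The 8 variables together cover exactly {black, blue, green, grey, orange, pink, red, teal} — 8 values for 8 variables — and black appears only in Frank's list, so Frank = black.
The 7 still-open variables draw from only 7 values {blue, green, grey, orange, pink, red, teal}, so each is used; only Nate can be grey, hence Nate = grey.
The 6 still-open variables draw from only 6 values {blue, green, orange, pink, red, teal}, so each is used; only Carol can be orange, hence Carol = orange.
The 5 still-open variables together cover exactly {blue, green, pink, red, teal} — 5 values for 5 variables — and teal appears only in Mona's list, so Mona = teal.

Mona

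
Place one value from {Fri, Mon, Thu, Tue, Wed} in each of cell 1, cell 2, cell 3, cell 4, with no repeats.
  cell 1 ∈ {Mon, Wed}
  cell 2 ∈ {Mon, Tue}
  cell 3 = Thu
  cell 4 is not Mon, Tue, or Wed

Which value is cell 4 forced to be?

cell 3 must be Thu (only option left). So cell 4 can't be Thu.
So cell 4 = Fri.

Fri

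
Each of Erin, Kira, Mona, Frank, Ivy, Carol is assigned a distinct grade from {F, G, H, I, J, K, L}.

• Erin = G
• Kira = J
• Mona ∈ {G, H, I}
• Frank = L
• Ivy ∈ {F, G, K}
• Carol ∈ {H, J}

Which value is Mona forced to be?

Erin must be G (only option left). Strike G from Mona, Ivy.
Kira's domain is down to {J}, so Kira = J. So Carol can't be J.
Frank must be L (only option left).
Carol has just one choice, so Carol = H. Strike H from Mona.
So Mona = I.

I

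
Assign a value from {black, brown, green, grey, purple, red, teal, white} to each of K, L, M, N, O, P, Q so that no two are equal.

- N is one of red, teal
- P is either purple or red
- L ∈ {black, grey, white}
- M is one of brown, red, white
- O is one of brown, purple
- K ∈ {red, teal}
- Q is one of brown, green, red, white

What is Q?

K and N between them cover only {red, teal} — a naked pair. Remove those values from M, P, Q.
P's domain is down to {purple}, so P = purple. Remove purple from O.
O has just one choice, so O = brown. So M, Q can't be brown.
M must be white (only option left). Remove white from L, Q.
So Q = green.

green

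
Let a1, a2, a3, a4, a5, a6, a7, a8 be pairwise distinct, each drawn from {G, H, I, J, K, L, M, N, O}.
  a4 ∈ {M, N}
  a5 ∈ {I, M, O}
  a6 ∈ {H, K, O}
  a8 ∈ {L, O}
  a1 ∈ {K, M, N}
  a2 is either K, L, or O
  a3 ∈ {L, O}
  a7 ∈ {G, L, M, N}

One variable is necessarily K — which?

The 8 variables draw from only 8 values {G, H, I, K, L, M, N, O}, so each is used; only a7 can be G, hence a7 = G.
The 7 still-open variables together cover exactly {H, I, K, L, M, N, O} — 7 values for 7 variables — and H appears only in a6's list, so a6 = H.
Among the 6 still-open variables, I fits only a5 (and all 6 values in {I, K, L, M, N, O} must be used), so a5 = I.
a3 and a8 share exactly the 2 values {L, O}; by pigeonhole those values go to them, so strike L, O from a2.
So K goes to a2.

a2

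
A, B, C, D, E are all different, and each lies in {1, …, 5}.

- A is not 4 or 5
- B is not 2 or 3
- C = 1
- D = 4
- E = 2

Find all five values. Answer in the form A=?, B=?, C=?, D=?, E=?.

C has just one choice, so C = 1. Remove 1 from A, B.
D has just one choice, so D = 4. Remove 4 from B.
E's domain is down to {2}, so E = 2. Eliminate 2 elsewhere: A.
A must be 3 (only option left).
B's domain is down to {5}, so B = 5.

A=3, B=5, C=1, D=4, E=2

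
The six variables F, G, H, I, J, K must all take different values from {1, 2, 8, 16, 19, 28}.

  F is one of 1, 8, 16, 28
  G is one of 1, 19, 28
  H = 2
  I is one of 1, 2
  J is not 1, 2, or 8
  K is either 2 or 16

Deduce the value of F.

8

H's domain is down to {2}, so H = 2. Eliminate 2 elsewhere: I, K.
I's domain is down to {1}, so I = 1. So F, G can't be 1.
That leaves K = 16. So F, J can't be 16.
The 3 still-open variables draw from only 3 values {8, 19, 28}, so each is used; only F can be 8, hence F = 8.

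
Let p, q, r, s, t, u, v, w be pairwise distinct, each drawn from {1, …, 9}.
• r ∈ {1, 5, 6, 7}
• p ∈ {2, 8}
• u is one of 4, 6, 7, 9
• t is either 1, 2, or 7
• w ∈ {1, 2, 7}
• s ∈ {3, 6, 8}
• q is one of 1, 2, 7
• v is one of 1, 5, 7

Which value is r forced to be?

The 3 variables q, t, w are confined to {1, 2, 7}, which locks those values in; drop them from p, r, u, v.
p's domain is down to {8}, so p = 8. Remove 8 from s.
v's domain is down to {5}, so v = 5. Strike 5 from r.
So r = 6.

6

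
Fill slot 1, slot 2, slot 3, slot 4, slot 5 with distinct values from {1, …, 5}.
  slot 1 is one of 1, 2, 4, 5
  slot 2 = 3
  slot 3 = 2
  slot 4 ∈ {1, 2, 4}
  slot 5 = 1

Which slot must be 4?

slot 4

slot 2 has just one choice, so slot 2 = 3.
That leaves slot 3 = 2. So slot 1, slot 4 can't be 2.
slot 5's domain is down to {1}, so slot 5 = 1. So slot 1, slot 4 can't be 1.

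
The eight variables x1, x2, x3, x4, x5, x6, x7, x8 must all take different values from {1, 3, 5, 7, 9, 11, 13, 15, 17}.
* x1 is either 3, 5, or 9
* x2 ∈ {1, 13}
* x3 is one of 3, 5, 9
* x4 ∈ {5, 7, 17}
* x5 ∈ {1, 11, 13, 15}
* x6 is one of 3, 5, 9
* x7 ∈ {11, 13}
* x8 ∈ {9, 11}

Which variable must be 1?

The 3 variables x1, x3, x6 are confined to {3, 5, 9}, which locks those values in; drop them from x4, x8.
x8 must be 11 (only option left). So x5, x7 can't be 11.
That leaves x7 = 13. Eliminate 13 elsewhere: x2, x5.
So 1 goes to x2.

x2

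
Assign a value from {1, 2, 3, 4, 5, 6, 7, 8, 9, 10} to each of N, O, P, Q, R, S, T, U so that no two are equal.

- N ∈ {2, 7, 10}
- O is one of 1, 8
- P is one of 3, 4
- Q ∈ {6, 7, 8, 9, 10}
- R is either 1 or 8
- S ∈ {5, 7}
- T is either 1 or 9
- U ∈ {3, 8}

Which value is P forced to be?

The 2 variables O and R are confined to {1, 8}, which locks those values in; drop them from Q, T, U.
That leaves T = 9. Strike 9 from Q.
U's domain is down to {3}, so U = 3. Eliminate 3 elsewhere: P.
So P = 4.

4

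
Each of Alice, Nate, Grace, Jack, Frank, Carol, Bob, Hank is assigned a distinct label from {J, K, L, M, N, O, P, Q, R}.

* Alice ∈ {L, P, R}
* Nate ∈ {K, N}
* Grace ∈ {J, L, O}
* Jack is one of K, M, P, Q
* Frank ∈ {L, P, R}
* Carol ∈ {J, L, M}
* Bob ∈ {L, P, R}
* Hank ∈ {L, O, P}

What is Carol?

Alice, Frank, Bob share exactly the 3 values {L, P, R}; by pigeonhole those values go to them, so strike L, P, R from Grace, Jack, Carol, Hank.
Hank must be O (only option left). Strike O from Grace.
That leaves Grace = J. Eliminate J elsewhere: Carol.
So Carol = M.

M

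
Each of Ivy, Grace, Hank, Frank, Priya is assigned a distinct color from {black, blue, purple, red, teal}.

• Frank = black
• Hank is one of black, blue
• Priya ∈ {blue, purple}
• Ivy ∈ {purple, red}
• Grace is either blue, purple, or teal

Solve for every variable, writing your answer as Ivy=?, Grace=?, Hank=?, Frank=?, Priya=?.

Ivy=red, Grace=teal, Hank=blue, Frank=black, Priya=purple

Frank has just one choice, so Frank = black. Remove black from Hank.
Hank's domain is down to {blue}, so Hank = blue. Eliminate blue elsewhere: Grace, Priya.
That leaves Priya = purple. Remove purple from Ivy, Grace.
Ivy has just one choice, so Ivy = red.
Grace's domain is down to {teal}, so Grace = teal.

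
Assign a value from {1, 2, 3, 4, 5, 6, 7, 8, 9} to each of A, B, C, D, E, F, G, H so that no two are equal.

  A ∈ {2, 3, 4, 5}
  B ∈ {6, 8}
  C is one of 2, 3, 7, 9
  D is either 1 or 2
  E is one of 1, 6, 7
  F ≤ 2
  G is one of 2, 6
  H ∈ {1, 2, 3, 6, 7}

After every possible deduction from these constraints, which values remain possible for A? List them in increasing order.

D and F between them cover only {1, 2} — a naked pair. Remove those values from A, C, E, G, H.
G's domain is down to {6}, so G = 6. Strike 6 from B, E, H.
That leaves B = 8.
E must be 7 (only option left). So C, H can't be 7.
H must be 3 (only option left). Remove 3 from A, C.
C has just one choice, so C = 9.
No further eliminations apply; A can still be any of 4, 5.

4, 5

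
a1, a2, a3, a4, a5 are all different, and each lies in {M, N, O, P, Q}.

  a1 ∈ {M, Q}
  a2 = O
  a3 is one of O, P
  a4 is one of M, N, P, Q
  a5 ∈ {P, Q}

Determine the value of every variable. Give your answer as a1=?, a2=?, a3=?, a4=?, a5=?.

a1=M, a2=O, a3=P, a4=N, a5=Q

a2 has just one choice, so a2 = O. Eliminate O elsewhere: a3.
That leaves a3 = P. Eliminate P elsewhere: a4, a5.
a5's domain is down to {Q}, so a5 = Q. So a1, a4 can't be Q.
That leaves a1 = M. Eliminate M elsewhere: a4.
a4's domain is down to {N}, so a4 = N.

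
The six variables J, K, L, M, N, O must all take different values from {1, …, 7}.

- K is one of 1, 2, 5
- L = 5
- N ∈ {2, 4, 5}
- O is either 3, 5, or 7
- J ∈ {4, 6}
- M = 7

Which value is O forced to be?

L has just one choice, so L = 5. Eliminate 5 elsewhere: K, N, O.
M has just one choice, so M = 7. Eliminate 7 elsewhere: O.
So O = 3.

3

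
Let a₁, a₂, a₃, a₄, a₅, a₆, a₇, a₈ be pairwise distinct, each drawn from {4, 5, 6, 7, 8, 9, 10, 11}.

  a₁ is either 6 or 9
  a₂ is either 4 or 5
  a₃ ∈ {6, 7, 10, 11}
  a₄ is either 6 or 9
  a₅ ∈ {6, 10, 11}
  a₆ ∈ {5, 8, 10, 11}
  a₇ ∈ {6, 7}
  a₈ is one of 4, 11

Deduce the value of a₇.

7

The 8 variables draw from only 8 values {4, 5, 6, 7, 8, 9, 10, 11}, so each is used; only a₆ can be 8, hence a₆ = 8.
The 7 still-open variables draw from only 7 values {4, 5, 6, 7, 9, 10, 11}, so each is used; only a₂ can be 5, hence a₂ = 5.
The 6 still-open variables draw from only 6 values {4, 6, 7, 9, 10, 11}, so each is used; only a₈ can be 4, hence a₈ = 4.
a₁ and a₄ share exactly the 2 values {6, 9}; by pigeonhole those values go to them, so strike 6, 9 from a₃, a₅, a₇.
So a₇ = 7.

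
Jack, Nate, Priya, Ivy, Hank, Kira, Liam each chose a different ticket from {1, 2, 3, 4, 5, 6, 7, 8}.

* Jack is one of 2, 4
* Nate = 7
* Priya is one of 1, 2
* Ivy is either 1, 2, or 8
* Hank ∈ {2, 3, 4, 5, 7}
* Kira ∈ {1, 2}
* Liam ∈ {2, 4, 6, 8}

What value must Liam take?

Nate's domain is down to {7}, so Nate = 7. Strike 7 from Hank.
Priya and Kira between them cover only {1, 2} — a naked pair. Remove those values from Jack, Ivy, Hank, Liam.
Jack must be 4 (only option left). So Hank, Liam can't be 4.
Ivy must be 8 (only option left). Strike 8 from Liam.
So Liam = 6.

6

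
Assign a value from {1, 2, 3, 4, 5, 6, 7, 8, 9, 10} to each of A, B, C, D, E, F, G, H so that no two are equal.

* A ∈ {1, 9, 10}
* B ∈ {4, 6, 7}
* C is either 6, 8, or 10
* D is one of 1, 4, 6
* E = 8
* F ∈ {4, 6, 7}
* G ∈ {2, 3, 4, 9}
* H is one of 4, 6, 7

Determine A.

E has just one choice, so E = 8. So C can't be 8.
The 3 variables B, F, H are confined to {4, 6, 7}, which locks those values in; drop them from C, D, G.
That leaves C = 10. Remove 10 from A.
D's domain is down to {1}, so D = 1. Eliminate 1 elsewhere: A.
So A = 9.

9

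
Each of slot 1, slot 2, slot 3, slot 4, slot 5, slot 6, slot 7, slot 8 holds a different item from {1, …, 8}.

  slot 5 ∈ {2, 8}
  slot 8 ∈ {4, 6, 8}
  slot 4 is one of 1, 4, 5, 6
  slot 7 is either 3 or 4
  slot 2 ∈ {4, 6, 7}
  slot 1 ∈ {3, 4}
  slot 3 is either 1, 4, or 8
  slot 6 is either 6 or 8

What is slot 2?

7

The 8 variables draw from only 8 values {1, 2, 3, 4, 5, 6, 7, 8}, so each is used; only slot 5 can be 2, hence slot 5 = 2.
The 7 still-open variables together cover exactly {1, 3, 4, 5, 6, 7, 8} — 7 values for 7 variables — and 5 appears only in slot 4's list, so slot 4 = 5.
Among the 6 still-open variables, 1 fits only slot 3 (and all 6 values in {1, 3, 4, 6, 7, 8} must be used), so slot 3 = 1.
The 5 still-open variables draw from only 5 values {3, 4, 6, 7, 8}, so each is used; only slot 2 can be 7, hence slot 2 = 7.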